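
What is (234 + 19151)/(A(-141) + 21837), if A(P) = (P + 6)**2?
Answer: 19385/40062 ≈ 0.48387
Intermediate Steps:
A(P) = (6 + P)**2
(234 + 19151)/(A(-141) + 21837) = (234 + 19151)/((6 - 141)**2 + 21837) = 19385/((-135)**2 + 21837) = 19385/(18225 + 21837) = 19385/40062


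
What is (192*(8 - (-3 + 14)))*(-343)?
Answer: 197568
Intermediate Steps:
(192*(8 - (-3 + 14)))*(-343) = (192*(8 - 1*11))*(-343) = (192*(8 - 11))*(-343) = (192*(-3))*(-343) = -576*(-343) = 197568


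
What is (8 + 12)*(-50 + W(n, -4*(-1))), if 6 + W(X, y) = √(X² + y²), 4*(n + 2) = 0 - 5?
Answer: -1120 + 25*√17 ≈ -1016.9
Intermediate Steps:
n = -13/4 (n = -2 + (0 - 5)/4 = -2 + (¼)*(-5) = -2 - 5/4 = -13/4 ≈ -3.2500)
W(X, y) = -6 + √(X² + y²)
(8 + 12)*(-50 + W(n, -4*(-1))) = (8 + 12)*(-50 + (-6 + √((-13/4)² + (-4*(-1))²))) = 20*(-50 + (-6 + √(169/16 + 4²))) = 20*(-50 + (-6 + √(169/16 + 16))) = 20*(-50 + (-6 + √(425/16))) = 20*(-50 + (-6 + 5*√17/4)) = 20*(-56 + 5*√17/4) = -1120 + 25*√17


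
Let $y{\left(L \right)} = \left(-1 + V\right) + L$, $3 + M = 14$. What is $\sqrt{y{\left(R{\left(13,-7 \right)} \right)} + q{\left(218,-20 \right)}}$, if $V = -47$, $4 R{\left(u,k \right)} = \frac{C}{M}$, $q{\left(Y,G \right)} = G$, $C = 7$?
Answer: $\frac{i \sqrt{32835}}{22} \approx 8.2366 i$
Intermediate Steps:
$M = 11$ ($M = -3 + 14 = 11$)
$R{\left(u,k \right)} = \frac{7}{44}$ ($R{\left(u,k \right)} = \frac{7 \cdot \frac{1}{11}}{4} = \frac{1}{4} \cdot \frac{7}{11} = \frac{7}{44}$)
$y{\left(L \right)} = -48 + L$ ($y{\left(L \right)} = \left(-1 - 47\right) + L = -48 + L$)
$\sqrt{y{\left(R{\left(13,-7 \right)} \right)} + q{\left(218,-20 \right)}} = \sqrt{\left(-48 + \frac{7}{44}\right) - 20} = \sqrt{- \frac{2105}{44} - 20} = \sqrt{- \frac{2985}{44}} = \frac{i \sqrt{32835}}{22}$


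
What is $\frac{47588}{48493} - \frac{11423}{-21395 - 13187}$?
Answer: $\frac{2199623755}{1676984926} \approx 1.3117$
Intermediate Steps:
$\frac{47588}{48493} - \frac{11423}{-21395 - 13187} = 47588 \cdot \frac{1}{48493} - \frac{11423}{-21395 - 13187} = \frac{47588}{48493} - \frac{11423}{-34582} = \frac{47588}{48493} - - \frac{11423}{34582} = \frac{47588}{48493} + \frac{11423}{34582} = \frac{2199623755}{1676984926}$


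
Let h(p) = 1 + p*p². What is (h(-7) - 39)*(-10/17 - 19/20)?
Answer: 199263/340 ≈ 586.07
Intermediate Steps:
h(p) = 1 + p³
(h(-7) - 39)*(-10/17 - 19/20) = ((1 + (-7)³) - 39)*(-10/17 - 19/20) = ((1 - 343) - 39)*(-10*1/17 - 19*1/20) = (-342 - 39)*(-10/17 - 19/20) = -381*(-523/340) = 199263/340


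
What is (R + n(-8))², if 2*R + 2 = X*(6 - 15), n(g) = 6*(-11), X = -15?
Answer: ¼ ≈ 0.25000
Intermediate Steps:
n(g) = -66
R = 133/2 (R = -1 + (-15*(6 - 15))/2 = -1 + (-15*(-9))/2 = -1 + (½)*135 = -1 + 135/2 = 133/2 ≈ 66.500)
(R + n(-8))² = (133/2 - 66)² = (½)² = ¼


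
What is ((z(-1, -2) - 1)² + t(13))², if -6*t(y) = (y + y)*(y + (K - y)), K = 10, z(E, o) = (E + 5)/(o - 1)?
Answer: 116281/81 ≈ 1435.6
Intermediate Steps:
z(E, o) = (5 + E)/(-1 + o)
t(y) = -10*y/3 (t(y) = -(y + y)*(y + (10 - y))/6 = -2*y*10/6 = -10*y/3)
((z(-1, -2) - 1)² + t(13))² = (((5 - 1)/(-1 - 2) - 1)² - 10/3*13)² = ((4/(-3) - 1)² - 130/3)² = ((-⅓*4 - 1)² - 130/3)² = ((-4/3 - 1)² - 130/3)² = ((-7/3)² - 130/3)² = (49/9 - 130/3)² = (-341/9)² = 116281/81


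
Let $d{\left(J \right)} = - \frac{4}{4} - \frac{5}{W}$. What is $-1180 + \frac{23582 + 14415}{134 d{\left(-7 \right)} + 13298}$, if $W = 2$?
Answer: $- \frac{15100223}{12829} \approx -1177.0$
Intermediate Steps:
$d{\left(J \right)} = - \frac{7}{2}$ ($d{\left(J \right)} = - \frac{4}{4} - \frac{5}{2} = \left(-4\right) \frac{1}{4} - \frac{5}{2} = -1 - \frac{5}{2} = - \frac{7}{2}$)
$-1180 + \frac{23582 + 14415}{134 d{\left(-7 \right)} + 13298} = -1180 + \frac{23582 + 14415}{134 \left(- \frac{7}{2}\right) + 13298} = -1180 + \frac{37997}{-469 + 13298} = -1180 + \frac{37997}{12829} = - \frac{15100223}{12829}$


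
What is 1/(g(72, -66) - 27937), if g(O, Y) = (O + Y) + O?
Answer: -1/27859 ≈ -3.5895e-5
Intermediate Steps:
g(O, Y) = Y + 2*O
1/(g(72, -66) - 27937) = 1/((-66 + 2*72) - 27937) = 1/((-66 + 144) - 27937) = 1/(78 - 27937) = 1/(-27859) = -1/27859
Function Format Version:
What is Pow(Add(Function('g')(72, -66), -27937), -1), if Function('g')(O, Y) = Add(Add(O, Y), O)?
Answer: Rational(-1, 27859) ≈ -3.5895e-5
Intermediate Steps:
Function('g')(O, Y) = Add(Y, Mul(2, O))
Pow(Add(Function('g')(72, -66), -27937), -1) = Pow(Add(Add(-66, Mul(2, 72)), -27937), -1) = Pow(Add(Add(-66, 144), -27937), -1) = Pow(Add(78, -27937), -1) = Pow(-27859, -1) = Rational(-1, 27859)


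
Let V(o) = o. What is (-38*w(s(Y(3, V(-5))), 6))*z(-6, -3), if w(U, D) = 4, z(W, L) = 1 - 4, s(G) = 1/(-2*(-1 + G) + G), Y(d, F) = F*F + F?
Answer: 456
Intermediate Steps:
Y(d, F) = F + F² (Y(d, F) = F² + F = F + F²)
s(G) = 1/(2 - G) (s(G) = 1/((2 - 2*G) + G) = 1/(2 - G))
z(W, L) = -3
(-38*w(s(Y(3, V(-5))), 6))*z(-6, -3) = -38*4*(-3) = -152*(-3) = 456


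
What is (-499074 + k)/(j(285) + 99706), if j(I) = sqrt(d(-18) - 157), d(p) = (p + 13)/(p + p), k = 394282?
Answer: -376142081472/357886317343 + 628752*I*sqrt(5647)/357886317343 ≈ -1.051 + 0.00013202*I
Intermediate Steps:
d(p) = (13 + p)/(2*p) (d(p) = (13 + p)/((2*p)) = (13 + p)*(1/(2*p)) = (13 + p)/(2*p))
j(I) = I*sqrt(5647)/6 (j(I) = sqrt((1/2)*(13 - 18)/(-18) - 157) = sqrt((1/2)*(-1/18)*(-5) - 157) = sqrt(5/36 - 157) = sqrt(-5647/36) = I*sqrt(5647)/6)
(-499074 + k)/(j(285) + 99706) = (-499074 + 394282)/(I*sqrt(5647)/6 + 99706) = -104792/(99706 + I*sqrt(5647)/6)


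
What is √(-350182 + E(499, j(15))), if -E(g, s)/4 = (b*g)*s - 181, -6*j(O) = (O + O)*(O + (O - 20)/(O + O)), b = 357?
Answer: 4*√3281227 ≈ 7245.7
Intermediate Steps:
j(O) = -O*(O + (-20 + O)/(2*O))/3 (j(O) = -(O + O)*(O + (O - 20)/(O + O))/6 = -2*O*(O + (-20 + O)/((2*O)))/6 = -2*O*(O + (-20 + O)*(1/(2*O)))/6 = -2*O*(O + (-20 + O)/(2*O))/6 = -O*(O + (-20 + O)/(2*O))/3)
E(g, s) = 724 - 1428*g*s (E(g, s) = -4*((357*g)*s - 181) = -4*(357*g*s - 181) = -4*(-181 + 357*g*s) = 724 - 1428*g*s)
√(-350182 + E(499, j(15))) = √(-350182 + (724 - 1428*499*(10/3 - ⅓*15² - ⅙*15))) = √(-350182 + (724 - 1428*499*(10/3 - ⅓*225 - 5/2))) = √(-350182 + (724 - 1428*499*(10/3 - 75 - 5/2))) = √(-350182 + (724 - 1428*499*(-445/6))) = √(-350182 + (724 + 52849090)) = √(-350182 + 52849814) = √52499632 = 4*√3281227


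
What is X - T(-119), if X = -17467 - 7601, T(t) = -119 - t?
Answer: -25068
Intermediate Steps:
X = -25068
X - T(-119) = -25068 - (-119 - 1*(-119)) = -25068 - (-119 + 119) = -25068 - 1*0 = -25068 + 0 = -25068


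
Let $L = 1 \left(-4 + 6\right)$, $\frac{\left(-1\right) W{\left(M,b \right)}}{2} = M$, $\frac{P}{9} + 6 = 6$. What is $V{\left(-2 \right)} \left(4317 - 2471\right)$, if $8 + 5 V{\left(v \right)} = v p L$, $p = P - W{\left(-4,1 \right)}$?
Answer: $\frac{44304}{5} \approx 8860.8$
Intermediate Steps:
$P = 0$ ($P = -54 + 9 \cdot 6 = -54 + 54 = 0$)
$W{\left(M,b \right)} = - 2 M$
$L = 2$ ($L = 1 \cdot 2 = 2$)
$p = -8$ ($p = 0 - \left(-2\right) \left(-4\right) = 0 - 8 = -8$)
$V{\left(v \right)} = - \frac{8}{5} - \frac{16 v}{5}$ ($V{\left(v \right)} = - \frac{8}{5} + \frac{v \left(-8\right) 2}{5} = - \frac{8}{5} + \frac{- 8 v 2}{5} = - \frac{8}{5} + \frac{\left(-16\right) v}{5} = - \frac{8}{5} - \frac{16 v}{5}$)
$V{\left(-2 \right)} \left(4317 - 2471\right) = \left(- \frac{8}{5} - - \frac{32}{5}\right) \left(4317 - 2471\right) = \left(- \frac{8}{5} + \frac{32}{5}\right) \left(4317 - 2471\right) = \frac{24}{5} \cdot 1846 = \frac{44304}{5}$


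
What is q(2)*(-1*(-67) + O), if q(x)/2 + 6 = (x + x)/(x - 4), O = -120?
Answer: 848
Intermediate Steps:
q(x) = -12 + 4*x/(-4 + x) (q(x) = -12 + 2*((x + x)/(x - 4)) = -12 + 2*((2*x)/(-4 + x)) = -12 + 2*(2*x/(-4 + x)) = -12 + 4*x/(-4 + x))
q(2)*(-1*(-67) + O) = (8*(6 - 1*2)/(-4 + 2))*(-1*(-67) - 120) = (8*(6 - 2)/(-2))*(67 - 120) = (8*(-½)*4)*(-53) = -16*(-53) = 848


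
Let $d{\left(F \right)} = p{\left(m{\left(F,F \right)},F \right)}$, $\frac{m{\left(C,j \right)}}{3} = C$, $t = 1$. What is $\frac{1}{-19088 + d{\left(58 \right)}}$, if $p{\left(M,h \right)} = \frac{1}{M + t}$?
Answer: $- \frac{175}{3340399} \approx -5.2389 \cdot 10^{-5}$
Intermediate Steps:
$m{\left(C,j \right)} = 3 C$
$p{\left(M,h \right)} = \frac{1}{1 + M}$ ($p{\left(M,h \right)} = \frac{1}{M + 1} = \frac{1}{1 + M}$)
$d{\left(F \right)} = \frac{1}{1 + 3 F}$
$\frac{1}{-19088 + d{\left(58 \right)}} = \frac{1}{-19088 + \frac{1}{1 + 3 \cdot 58}} = \frac{1}{-19088 + \frac{1}{1 + 174}} = \frac{1}{-19088 + \frac{1}{175}} = \frac{1}{- \frac{3340399}{175}} = - \frac{175}{3340399}$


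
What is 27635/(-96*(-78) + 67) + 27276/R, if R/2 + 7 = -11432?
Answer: 14205445/5761443 ≈ 2.4656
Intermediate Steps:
R = -22878 (R = -14 + 2*(-11432) = -14 - 22864 = -22878)
27635/(-96*(-78) + 67) + 27276/R = 27635/(-96*(-78) + 67) + 27276/(-22878) = 27635/(7488 + 67) + 27276*(-1/22878) = 27635/7555 - 4546/3813 = 27635*(1/7555) - 4546/3813 = 5527/1511 - 4546/3813 = 14205445/5761443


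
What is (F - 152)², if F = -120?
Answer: 73984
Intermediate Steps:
(F - 152)² = (-120 - 152)² = (-272)² = 73984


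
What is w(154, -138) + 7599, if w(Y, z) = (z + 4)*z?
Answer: 26091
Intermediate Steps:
w(Y, z) = z*(4 + z) (w(Y, z) = (4 + z)*z = z*(4 + z))
w(154, -138) + 7599 = -138*(4 - 138) + 7599 = -138*(-134) + 7599 = 18492 + 7599 = 26091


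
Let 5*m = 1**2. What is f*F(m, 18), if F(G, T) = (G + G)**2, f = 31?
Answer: 124/25 ≈ 4.9600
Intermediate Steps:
m = 1/5 (m = (1/5)*1**2 = (1/5)*1 = 1/5 ≈ 0.20000)
F(G, T) = 4*G**2 (F(G, T) = (2*G)**2 = 4*G**2)
f*F(m, 18) = 31*(4*(1/5)**2) = 31*(4*(1/25)) = 31*(4/25) = 124/25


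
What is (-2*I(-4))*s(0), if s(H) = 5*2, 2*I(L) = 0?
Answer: 0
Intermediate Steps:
I(L) = 0 (I(L) = (½)*0 = 0)
s(H) = 10
(-2*I(-4))*s(0) = -2*0*10 = 0*10 = 0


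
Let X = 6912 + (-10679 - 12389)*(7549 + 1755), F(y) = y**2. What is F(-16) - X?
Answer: 214618016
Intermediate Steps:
X = -214617760 (X = 6912 - 23068*9304 = 6912 - 214624672 = -214617760)
F(-16) - X = (-16)**2 - 1*(-214617760) = 256 + 214617760 = 214618016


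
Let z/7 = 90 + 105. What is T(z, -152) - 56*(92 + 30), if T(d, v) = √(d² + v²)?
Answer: -6832 + √1886329 ≈ -5458.6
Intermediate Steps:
z = 1365 (z = 7*(90 + 105) = 7*195 = 1365)
T(z, -152) - 56*(92 + 30) = √(1365² + (-152)²) - 56*(92 + 30) = √(1863225 + 23104) - 56*122 = √1886329 - 1*6832 = √1886329 - 6832 = -6832 + √1886329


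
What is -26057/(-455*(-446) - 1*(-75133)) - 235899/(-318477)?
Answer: 19098742816/29518890017 ≈ 0.64700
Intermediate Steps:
-26057/(-455*(-446) - 1*(-75133)) - 235899/(-318477) = -26057/(202930 + 75133) - 235899*(-1/318477) = -26057/278063 + 78633/106159 = 19098742816/29518890017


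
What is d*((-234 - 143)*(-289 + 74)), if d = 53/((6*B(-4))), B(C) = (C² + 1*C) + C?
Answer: 4295915/48 ≈ 89498.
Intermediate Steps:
B(C) = C² + 2*C (B(C) = (C² + C) + C = (C + C²) + C = C² + 2*C)
d = 53/48 (d = 53/((6*(-4*(2 - 4)))) = 53/((6*(-4*(-2)))) = 53/((6*8)) = 53/48 ≈ 1.1042)
d*((-234 - 143)*(-289 + 74)) = 53*((-234 - 143)*(-289 + 74))/48 = 53*(-377*(-215))/48 = (53/48)*81055 = 4295915/48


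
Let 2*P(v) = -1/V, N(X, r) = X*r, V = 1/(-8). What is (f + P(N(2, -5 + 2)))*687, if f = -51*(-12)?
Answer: 423192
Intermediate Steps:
V = -1/8 ≈ -0.12500
f = 612
P(v) = 4 (P(v) = (-1/(-1/8))/2 = (-1*(-8))/2 = (1/2)*8 = 4)
(f + P(N(2, -5 + 2)))*687 = (612 + 4)*687 = 616*687 = 423192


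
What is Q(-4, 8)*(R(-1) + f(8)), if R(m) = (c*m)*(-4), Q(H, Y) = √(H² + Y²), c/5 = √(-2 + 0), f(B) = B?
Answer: 32*√5 + 80*I*√10 ≈ 71.554 + 252.98*I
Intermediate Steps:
c = 5*I*√2 (c = 5*√(-2 + 0) = 5*√(-2) = 5*(I*√2) = 5*I*√2 ≈ 7.0711*I)
R(m) = -20*I*m*√2 (R(m) = ((5*I*√2)*m)*(-4) = (5*I*m*√2)*(-4) = -20*I*m*√2)
Q(-4, 8)*(R(-1) + f(8)) = √((-4)² + 8²)*(-20*I*(-1)*√2 + 8) = √(16 + 64)*(20*I*√2 + 8) = √80*(8 + 20*I*√2) = (4*√5)*(8 + 20*I*√2) = 4*√5*(8 + 20*I*√2)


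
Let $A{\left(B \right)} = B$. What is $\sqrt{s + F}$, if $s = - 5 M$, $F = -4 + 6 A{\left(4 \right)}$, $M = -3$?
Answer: $\sqrt{35} \approx 5.9161$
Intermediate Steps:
$F = 20$ ($F = -4 + 6 \cdot 4 = -4 + 24 = 20$)
$s = 15$ ($s = \left(-5\right) \left(-3\right) = 15$)
$\sqrt{s + F} = \sqrt{15 + 20} = \sqrt{35}$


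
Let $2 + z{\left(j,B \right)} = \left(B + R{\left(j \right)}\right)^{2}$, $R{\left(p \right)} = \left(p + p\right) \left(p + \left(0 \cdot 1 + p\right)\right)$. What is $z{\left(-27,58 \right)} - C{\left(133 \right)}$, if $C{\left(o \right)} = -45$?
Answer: $8844719$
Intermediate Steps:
$R{\left(p \right)} = 4 p^{2}$ ($R{\left(p \right)} = 2 p \left(p + \left(0 + p\right)\right) = 2 p \left(p + p\right) = 2 p 2 p = 4 p^{2}$)
$z{\left(j,B \right)} = -2 + \left(B + 4 j^{2}\right)^{2}$
$z{\left(-27,58 \right)} - C{\left(133 \right)} = \left(-2 + \left(58 + 4 \left(-27\right)^{2}\right)^{2}\right) - -45 = \left(-2 + \left(58 + 4 \cdot 729\right)^{2}\right) + 45 = \left(-2 + \left(58 + 2916\right)^{2}\right) + 45 = \left(-2 + 2974^{2}\right) + 45 = \left(-2 + 8844676\right) + 45 = 8844674 + 45 = 8844719$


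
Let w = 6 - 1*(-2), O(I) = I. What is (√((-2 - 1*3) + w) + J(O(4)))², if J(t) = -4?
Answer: (4 - √3)² ≈ 5.1436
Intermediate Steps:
w = 8 (w = 6 + 2 = 8)
(√((-2 - 1*3) + w) + J(O(4)))² = (√((-2 - 1*3) + 8) - 4)² = (√((-2 - 3) + 8) - 4)² = (√(-5 + 8) - 4)² = (√3 - 4)² = (-4 + √3)²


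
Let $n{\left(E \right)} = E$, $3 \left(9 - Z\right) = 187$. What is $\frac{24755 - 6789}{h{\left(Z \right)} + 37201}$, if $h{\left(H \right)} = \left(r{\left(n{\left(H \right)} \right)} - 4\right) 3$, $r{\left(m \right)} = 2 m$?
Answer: $\frac{17966}{36869} \approx 0.48729$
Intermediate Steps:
$Z = - \frac{160}{3}$ ($Z = 9 - \frac{187}{3} = - \frac{160}{3} \approx -53.333$)
$h{\left(H \right)} = -12 + 6 H$ ($h{\left(H \right)} = \left(2 H - 4\right) 3 = \left(-4 + 2 H\right) 3 = -12 + 6 H$)
$\frac{24755 - 6789}{h{\left(Z \right)} + 37201} = \frac{24755 - 6789}{\left(-12 + 6 \left(- \frac{160}{3}\right)\right) + 37201} = \frac{17966}{\left(-12 - 320\right) + 37201} = \frac{17966}{-332 + 37201} = \frac{17966}{36869}$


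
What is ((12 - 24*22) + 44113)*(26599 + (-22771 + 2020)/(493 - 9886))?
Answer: 3631123764442/3131 ≈ 1.1597e+9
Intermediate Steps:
((12 - 24*22) + 44113)*(26599 + (-22771 + 2020)/(493 - 9886)) = ((12 - 528) + 44113)*(26599 - 20751/(-9393)) = (-516 + 44113)*(26599 - 20751*(-1/9393)) = 43597*(26599 + 6917/3131) = 43597*(83288386/3131) = 3631123764442/3131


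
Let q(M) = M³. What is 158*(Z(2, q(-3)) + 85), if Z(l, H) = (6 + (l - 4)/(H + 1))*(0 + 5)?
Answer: 237000/13 ≈ 18231.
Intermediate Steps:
Z(l, H) = 30 + 5*(-4 + l)/(1 + H) (Z(l, H) = (6 + (-4 + l)/(1 + H))*5 = 30 + 5*(-4 + l)/(1 + H))
158*(Z(2, q(-3)) + 85) = 158*(5*(2 + 2 + 6*(-3)³)/(1 + (-3)³) + 85) = 158*(5*(2 + 2 + 6*(-27))/(1 - 27) + 85) = 158*(5*(2 + 2 - 162)/(-26) + 85) = 158*(5*(-1/26)*(-158) + 85) = 158*(395/13 + 85) = 158*(1500/13) = 237000/13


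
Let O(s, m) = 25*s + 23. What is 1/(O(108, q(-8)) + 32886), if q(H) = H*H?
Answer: 1/35609 ≈ 2.8083e-5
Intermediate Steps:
q(H) = H²
O(s, m) = 23 + 25*s
1/(O(108, q(-8)) + 32886) = 1/((23 + 25*108) + 32886) = 1/((23 + 2700) + 32886) = 1/(2723 + 32886) = 1/35609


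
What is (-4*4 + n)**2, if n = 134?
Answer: 13924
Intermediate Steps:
(-4*4 + n)**2 = (-4*4 + 134)**2 = (-16 + 134)**2 = 118**2 = 13924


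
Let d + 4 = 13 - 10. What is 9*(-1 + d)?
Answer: -18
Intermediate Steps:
d = -1 (d = -4 + (13 - 10) = -4 + 3 = -1)
9*(-1 + d) = 9*(-1 - 1) = 9*(-2) = -18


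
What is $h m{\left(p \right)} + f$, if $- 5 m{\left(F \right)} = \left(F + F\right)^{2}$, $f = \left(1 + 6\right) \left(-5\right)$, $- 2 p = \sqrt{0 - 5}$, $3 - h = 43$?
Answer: $-75$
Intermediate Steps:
$h = -40$ ($h = 3 - 43 = -40$)
$p = - \frac{i \sqrt{5}}{2}$ ($p = - \frac{\sqrt{0 - 5}}{2} = - \frac{\sqrt{-5}}{2} = - \frac{i \sqrt{5}}{2} \approx - 1.118 i$)
$f = -35$ ($f = 7 \left(-5\right) = -35$)
$m{\left(F \right)} = - \frac{4 F^{2}}{5}$ ($m{\left(F \right)} = - \frac{\left(F + F\right)^{2}}{5} = - \frac{\left(2 F\right)^{2}}{5} = - \frac{4 F^{2}}{5}$)
$h m{\left(p \right)} + f = - 40 \left(- \frac{4 \left(- \frac{i \sqrt{5}}{2}\right)^{2}}{5}\right) - 35 = - 40 \left(\left(- \frac{4}{5}\right) \left(- \frac{5}{4}\right)\right) - 35 = \left(-40\right) 1 - 35 = -40 - 35 = -75$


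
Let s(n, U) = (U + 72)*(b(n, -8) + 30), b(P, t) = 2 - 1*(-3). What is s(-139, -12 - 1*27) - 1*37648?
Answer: -36493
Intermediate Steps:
b(P, t) = 5 (b(P, t) = 2 + 3 = 5)
s(n, U) = 2520 + 35*U (s(n, U) = (U + 72)*(5 + 30) = (72 + U)*35 = 2520 + 35*U)
s(-139, -12 - 1*27) - 1*37648 = (2520 + 35*(-12 - 1*27)) - 1*37648 = (2520 + 35*(-12 - 27)) - 37648 = (2520 + 35*(-39)) - 37648 = (2520 - 1365) - 37648 = 1155 - 37648 = -36493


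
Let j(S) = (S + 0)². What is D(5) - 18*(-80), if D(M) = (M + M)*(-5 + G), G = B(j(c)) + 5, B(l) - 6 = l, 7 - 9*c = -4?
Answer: 122710/81 ≈ 1514.9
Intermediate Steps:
c = 11/9 (c = 7/9 - ⅑*(-4) = 7/9 + 4/9 = 11/9 ≈ 1.2222)
j(S) = S²
B(l) = 6 + l
G = 1012/81 (G = (6 + (11/9)²) + 5 = (6 + 121/81) + 5 = 607/81 + 5 = 1012/81 ≈ 12.494)
D(M) = 1214*M/81 (D(M) = (M + M)*(-5 + 1012/81) = (2*M)*(607/81) = 1214*M/81)
D(5) - 18*(-80) = (1214/81)*5 - 18*(-80) = 6070/81 + 1440 = 122710/81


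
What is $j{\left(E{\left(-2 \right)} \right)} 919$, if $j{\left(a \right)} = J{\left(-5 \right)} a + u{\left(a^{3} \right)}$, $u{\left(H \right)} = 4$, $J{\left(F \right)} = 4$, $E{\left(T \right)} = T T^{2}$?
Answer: $-25732$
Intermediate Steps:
$E{\left(T \right)} = T^{3}$
$j{\left(a \right)} = 4 + 4 a$ ($j{\left(a \right)} = 4 a + 4 = 4 + 4 a$)
$j{\left(E{\left(-2 \right)} \right)} 919 = \left(4 + 4 \left(-2\right)^{3}\right) 919 = \left(4 + 4 \left(-8\right)\right) 919 = \left(4 - 32\right) 919 = \left(-28\right) 919 = -25732$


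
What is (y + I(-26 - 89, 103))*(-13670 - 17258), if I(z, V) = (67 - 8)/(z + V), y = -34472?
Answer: 3198906236/3 ≈ 1.0663e+9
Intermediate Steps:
I(z, V) = 59/(V + z)
(y + I(-26 - 89, 103))*(-13670 - 17258) = (-34472 + 59/(103 + (-26 - 89)))*(-13670 - 17258) = (-34472 + 59/(103 - 115))*(-30928) = (-34472 + 59/(-12))*(-30928) = (-34472 + 59*(-1/12))*(-30928) = (-34472 - 59/12)*(-30928) = -413723/12*(-30928) = 3198906236/3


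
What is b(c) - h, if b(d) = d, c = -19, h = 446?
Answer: -465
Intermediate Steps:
b(c) - h = -19 - 1*446 = -19 - 446 = -465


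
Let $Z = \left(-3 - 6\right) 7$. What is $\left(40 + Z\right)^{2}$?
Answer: $529$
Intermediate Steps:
$Z = -63$ ($Z = \left(-9\right) 7 = -63$)
$\left(40 + Z\right)^{2} = \left(40 - 63\right)^{2} = \left(-23\right)^{2} = 529$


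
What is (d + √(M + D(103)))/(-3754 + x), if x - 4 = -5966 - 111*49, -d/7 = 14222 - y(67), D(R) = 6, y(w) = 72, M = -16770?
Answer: 2830/433 - 2*I*√4191/15155 ≈ 6.5358 - 0.0085434*I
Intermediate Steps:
d = -99050 (d = -7*(14222 - 1*72) = -7*(14222 - 72) = -7*14150 = -99050)
x = -11401 (x = 4 + (-5966 - 111*49) = 4 + (-5966 - 1*5439) = 4 + (-5966 - 5439) = 4 - 11405 = -11401)
(d + √(M + D(103)))/(-3754 + x) = (-99050 + √(-16770 + 6))/(-3754 - 11401) = (-99050 + √(-16764))/(-15155) = (-99050 + 2*I*√4191)*(-1/15155) = 2830/433 - 2*I*√4191/15155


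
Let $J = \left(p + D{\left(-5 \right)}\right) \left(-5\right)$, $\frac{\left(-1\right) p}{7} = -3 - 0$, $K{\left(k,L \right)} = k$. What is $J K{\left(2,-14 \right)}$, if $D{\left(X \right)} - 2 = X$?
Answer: $-180$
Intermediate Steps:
$D{\left(X \right)} = 2 + X$
$p = 21$ ($p = - 7 \left(-3 - 0\right) = - 7 \left(-3 + 0\right) = \left(-7\right) \left(-3\right) = 21$)
$J = -90$ ($J = \left(21 + \left(2 - 5\right)\right) \left(-5\right) = \left(21 - 3\right) \left(-5\right) = 18 \left(-5\right) = -90$)
$J K{\left(2,-14 \right)} = \left(-90\right) 2 = -180$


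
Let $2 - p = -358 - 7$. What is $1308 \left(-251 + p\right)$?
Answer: $151728$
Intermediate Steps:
$p = 367$ ($p = 2 - \left(-358 - 7\right) = 2 - -365 = 2 + 365 = 367$)
$1308 \left(-251 + p\right) = 1308 \left(-251 + 367\right) = 1308 \cdot 116 = 151728$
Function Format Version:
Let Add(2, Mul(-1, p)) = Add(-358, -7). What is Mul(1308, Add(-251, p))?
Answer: 151728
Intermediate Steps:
p = 367 (p = Add(2, Mul(-1, Add(-358, -7))) = Add(2, Mul(-1, -365)) = Add(2, 365) = 367)
Mul(1308, Add(-251, p)) = Mul(1308, Add(-251, 367)) = Mul(1308, 116) = 151728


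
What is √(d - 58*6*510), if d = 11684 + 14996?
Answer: 20*I*√377 ≈ 388.33*I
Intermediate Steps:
d = 26680
√(d - 58*6*510) = √(26680 - 58*6*510) = √(26680 - 348*510) = √(26680 - 177480) = √(-150800) = 20*I*√377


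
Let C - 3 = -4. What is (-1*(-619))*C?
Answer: -619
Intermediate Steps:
C = -1 (C = 3 - 4 = -1)
(-1*(-619))*C = -1*(-619)*(-1) = 619*(-1) = -619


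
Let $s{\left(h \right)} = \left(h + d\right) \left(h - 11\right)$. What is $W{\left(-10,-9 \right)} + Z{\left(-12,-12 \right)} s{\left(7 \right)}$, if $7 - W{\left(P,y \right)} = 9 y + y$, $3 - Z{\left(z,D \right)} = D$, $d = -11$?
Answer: $337$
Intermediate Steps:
$Z{\left(z,D \right)} = 3 - D$
$W{\left(P,y \right)} = 7 - 10 y$ ($W{\left(P,y \right)} = 7 - \left(9 y + y\right) = 7 - 10 y$)
$s{\left(h \right)} = \left(-11 + h\right)^{2}$ ($s{\left(h \right)} = \left(h - 11\right) \left(h - 11\right) = \left(-11 + h\right) \left(-11 + h\right) = \left(-11 + h\right)^{2}$)
$W{\left(-10,-9 \right)} + Z{\left(-12,-12 \right)} s{\left(7 \right)} = \left(7 - -90\right) + \left(3 - -12\right) \left(121 + 7^{2} - 154\right) = \left(7 + 90\right) + \left(3 + 12\right) \left(121 + 49 - 154\right) = 97 + 15 \cdot 16 = 97 + 240 = 337$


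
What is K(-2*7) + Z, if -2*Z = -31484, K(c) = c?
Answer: 15728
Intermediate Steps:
Z = 15742 (Z = -½*(-31484) = 15742)
K(-2*7) + Z = -2*7 + 15742 = -14 + 15742 = 15728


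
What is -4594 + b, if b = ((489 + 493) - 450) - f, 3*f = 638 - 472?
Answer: -12352/3 ≈ -4117.3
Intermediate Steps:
f = 166/3 (f = (638 - 472)/3 = (⅓)*166 = 166/3 ≈ 55.333)
b = 1430/3 (b = ((489 + 493) - 450) - 1*166/3 = (982 - 450) - 166/3 = 532 - 166/3 = 1430/3 ≈ 476.67)
-4594 + b = -4594 + 1430/3 = -12352/3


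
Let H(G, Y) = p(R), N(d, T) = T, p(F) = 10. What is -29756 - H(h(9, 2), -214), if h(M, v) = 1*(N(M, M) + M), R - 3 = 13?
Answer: -29766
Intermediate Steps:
R = 16 (R = 3 + 13 = 16)
h(M, v) = 2*M (h(M, v) = 1*(M + M) = 1*(2*M) = 2*M)
H(G, Y) = 10
-29756 - H(h(9, 2), -214) = -29756 - 1*10 = -29756 - 10 = -29766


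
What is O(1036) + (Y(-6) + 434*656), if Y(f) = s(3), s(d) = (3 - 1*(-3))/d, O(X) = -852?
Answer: 283854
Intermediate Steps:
s(d) = 6/d (s(d) = (3 + 3)/d = 6/d)
Y(f) = 2 (Y(f) = 6/3 = 6*(⅓) = 2)
O(1036) + (Y(-6) + 434*656) = -852 + (2 + 434*656) = -852 + (2 + 284704) = -852 + 284706 = 283854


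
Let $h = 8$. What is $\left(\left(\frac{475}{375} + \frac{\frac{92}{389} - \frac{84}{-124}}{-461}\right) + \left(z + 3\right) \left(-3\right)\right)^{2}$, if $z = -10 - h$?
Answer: $\frac{14883537397950901681}{6953556042360225} \approx 2140.4$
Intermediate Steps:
$z = -18$ ($z = -10 - 8 = -18$)
$\left(\left(\frac{475}{375} + \frac{\frac{92}{389} - \frac{84}{-124}}{-461}\right) + \left(z + 3\right) \left(-3\right)\right)^{2} = \left(\left(\frac{475}{375} + \frac{\frac{92}{389} - \frac{84}{-124}}{-461}\right) + \left(-18 + 3\right) \left(-3\right)\right)^{2} = \left(\left(475 \cdot \frac{1}{375} + \left(92 \cdot \frac{1}{389} - - \frac{21}{31}\right) \left(- \frac{1}{461}\right)\right) - -45\right)^{2} = \left(\left(\frac{19}{15} + \left(\frac{92}{389} + \frac{21}{31}\right) \left(- \frac{1}{461}\right)\right) + 45\right)^{2} = \left(\left(\frac{19}{15} + \frac{11021}{12059} \left(- \frac{1}{461}\right)\right) + 45\right)^{2} = \left(\left(\frac{19}{15} - \frac{11021}{5559199}\right) + 45\right)^{2} = \left(\frac{105459466}{83387985} + 45\right)^{2} = \left(\frac{3857918791}{83387985}\right)^{2} = \frac{14883537397950901681}{6953556042360225}$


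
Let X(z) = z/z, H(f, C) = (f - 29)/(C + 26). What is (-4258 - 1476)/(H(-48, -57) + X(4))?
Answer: -88877/54 ≈ -1645.9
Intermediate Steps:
H(f, C) = (-29 + f)/(26 + C)
X(z) = 1
(-4258 - 1476)/(H(-48, -57) + X(4)) = (-4258 - 1476)/((-29 - 48)/(26 - 57) + 1) = -5734/(-77/(-31) + 1) = -5734/(-1/31*(-77) + 1) = -5734/(77/31 + 1) = -5734/108/31 = -5734*31/108 = -88877/54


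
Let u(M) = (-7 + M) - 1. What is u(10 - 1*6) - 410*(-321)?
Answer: 131606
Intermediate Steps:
u(M) = -8 + M
u(10 - 1*6) - 410*(-321) = (-8 + (10 - 1*6)) - 410*(-321) = (-8 + (10 - 6)) + 131610 = (-8 + 4) + 131610 = -4 + 131610 = 131606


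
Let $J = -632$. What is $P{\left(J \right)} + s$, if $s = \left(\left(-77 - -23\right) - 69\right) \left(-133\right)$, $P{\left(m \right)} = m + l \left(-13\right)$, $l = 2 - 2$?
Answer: $15727$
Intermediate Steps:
$l = 0$
$P{\left(m \right)} = m$ ($P{\left(m \right)} = m + 0 \left(-13\right) = m + 0 = m$)
$s = 16359$ ($s = \left(\left(-77 + 23\right) - 69\right) \left(-133\right) = \left(-54 - 69\right) \left(-133\right) = \left(-123\right) \left(-133\right) = 16359$)
$P{\left(J \right)} + s = -632 + 16359 = 15727$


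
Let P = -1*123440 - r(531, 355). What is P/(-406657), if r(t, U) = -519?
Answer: 122921/406657 ≈ 0.30227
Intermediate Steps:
P = -122921 (P = -1*123440 - 1*(-519) = -123440 + 519 = -122921)
P/(-406657) = -122921/(-406657) = -122921*(-1/406657) = 122921/406657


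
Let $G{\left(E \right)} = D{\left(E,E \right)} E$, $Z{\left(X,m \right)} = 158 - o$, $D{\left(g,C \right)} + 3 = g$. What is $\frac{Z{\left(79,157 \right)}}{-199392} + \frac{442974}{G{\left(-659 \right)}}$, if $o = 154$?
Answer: $\frac{11040465847}{10873294392} \approx 1.0154$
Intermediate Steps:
$D{\left(g,C \right)} = -3 + g$
$Z{\left(X,m \right)} = 4$ ($Z{\left(X,m \right)} = 158 - 154 = 4$)
$G{\left(E \right)} = E \left(-3 + E\right)$ ($G{\left(E \right)} = \left(-3 + E\right) E = E \left(-3 + E\right)$)
$\frac{Z{\left(79,157 \right)}}{-199392} + \frac{442974}{G{\left(-659 \right)}} = \frac{4}{-199392} + \frac{442974}{\left(-659\right) \left(-3 - 659\right)} = 4 \left(- \frac{1}{199392}\right) + \frac{442974}{\left(-659\right) \left(-662\right)} = - \frac{1}{49848} + \frac{442974}{436258} = - \frac{1}{49848} + 442974 \cdot \frac{1}{436258} = - \frac{1}{49848} + \frac{221487}{218129} = \frac{11040465847}{10873294392}$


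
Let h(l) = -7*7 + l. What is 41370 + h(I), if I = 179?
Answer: 41500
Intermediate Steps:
h(l) = -49 + l
41370 + h(I) = 41370 + (-49 + 179) = 41370 + 130 = 41500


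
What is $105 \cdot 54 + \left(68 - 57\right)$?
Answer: $5681$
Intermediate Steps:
$105 \cdot 54 + \left(68 - 57\right) = 5670 + 11 = 5681$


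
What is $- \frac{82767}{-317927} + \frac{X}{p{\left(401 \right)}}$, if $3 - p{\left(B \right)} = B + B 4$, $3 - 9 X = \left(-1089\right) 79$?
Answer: $- \frac{331554304}{73441137} \approx -4.5146$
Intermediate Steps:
$X = \frac{28678}{3}$ ($X = \frac{1}{3} - \frac{\left(-1089\right) 79}{9} = \frac{1}{3} - -9559 = \frac{1}{3} + 9559 = \frac{28678}{3} \approx 9559.3$)
$p{\left(B \right)} = 3 - 5 B$ ($p{\left(B \right)} = 3 - \left(B + B 4\right) = 3 - \left(B + 4 B\right) = 3 - 5 B$)
$- \frac{82767}{-317927} + \frac{X}{p{\left(401 \right)}} = - \frac{82767}{-317927} + \frac{28678}{3 \left(3 - 2005\right)} = \left(-82767\right) \left(- \frac{1}{317927}\right) + \frac{28678}{3 \left(3 - 2005\right)} = \frac{82767}{317927} + \frac{28678}{3 \left(-2002\right)} = \frac{82767}{317927} + \frac{28678}{3} \left(- \frac{1}{2002}\right) = \frac{82767}{317927} - \frac{1103}{231} = - \frac{331554304}{73441137}$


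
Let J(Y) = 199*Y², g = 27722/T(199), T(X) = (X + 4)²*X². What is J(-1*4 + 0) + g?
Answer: 5196025694778/1631917609 ≈ 3184.0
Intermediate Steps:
T(X) = X²*(4 + X)² (T(X) = (4 + X)²*X² = X²*(4 + X)²)
g = 27722/1631917609 (g = 27722/((199²*(4 + 199)²)) = 27722/((39601*203²)) = 27722/((39601*41209)) = 27722/1631917609 ≈ 1.6987e-5)
J(-1*4 + 0) + g = 199*(-1*4 + 0)² + 27722/1631917609 = 199*(-4 + 0)² + 27722/1631917609 = 199*(-4)² + 27722/1631917609 = 199*16 + 27722/1631917609 = 3184 + 27722/1631917609 = 5196025694778/1631917609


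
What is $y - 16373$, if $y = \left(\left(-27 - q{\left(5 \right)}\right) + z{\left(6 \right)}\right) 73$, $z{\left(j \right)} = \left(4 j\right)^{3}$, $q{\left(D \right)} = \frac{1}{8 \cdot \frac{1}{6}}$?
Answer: $\frac{3963013}{4} \approx 9.9075 \cdot 10^{5}$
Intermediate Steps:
$q{\left(D \right)} = \frac{3}{4}$ ($q{\left(D \right)} = \frac{1}{8 \cdot \frac{1}{6}} = \frac{1}{\frac{4}{3}} = \frac{3}{4}$)
$z{\left(j \right)} = 64 j^{3}$
$y = \frac{4028505}{4}$ ($y = \left(\left(-27 - \frac{3}{4}\right) + 64 \cdot 6^{3}\right) 73 = \left(\left(-27 - \frac{3}{4}\right) + 64 \cdot 216\right) 73 = \left(- \frac{111}{4} + 13824\right) 73 = \frac{55185}{4} \cdot 73 = \frac{4028505}{4} \approx 1.0071 \cdot 10^{6}$)
$y - 16373 = \frac{4028505}{4} - 16373 = \frac{3963013}{4}$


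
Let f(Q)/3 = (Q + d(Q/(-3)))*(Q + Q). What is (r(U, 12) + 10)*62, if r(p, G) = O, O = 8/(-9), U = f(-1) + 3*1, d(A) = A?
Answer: 5084/9 ≈ 564.89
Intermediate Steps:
f(Q) = 4*Q**2 (f(Q) = 3*((Q + Q/(-3))*(Q + Q)) = 3*((Q + Q*(-1/3))*(2*Q)) = 3*((Q - Q/3)*(2*Q)) = 3*((2*Q/3)*(2*Q)) = 3*(4*Q**2/3) = 4*Q**2)
U = 7 (U = 4*(-1)**2 + 3*1 = 4*1 + 3 = 4 + 3 = 7)
O = -8/9 (O = 8*(-1/9) = -8/9 ≈ -0.88889)
r(p, G) = -8/9
(r(U, 12) + 10)*62 = (-8/9 + 10)*62 = (82/9)*62 = 5084/9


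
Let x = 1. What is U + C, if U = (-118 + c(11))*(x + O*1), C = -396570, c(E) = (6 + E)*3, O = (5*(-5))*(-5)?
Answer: -405012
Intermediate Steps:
O = 125 (O = -25*(-5) = 125)
c(E) = 18 + 3*E
U = -8442 (U = (-118 + (18 + 3*11))*(1 + 125*1) = (-118 + (18 + 33))*(1 + 125) = (-118 + 51)*126 = -67*126 = -8442)
U + C = -8442 - 396570 = -405012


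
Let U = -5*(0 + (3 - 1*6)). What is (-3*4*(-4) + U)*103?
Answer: 6489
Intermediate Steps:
U = 15 (U = -5*(0 + (3 - 6)) = -5*(0 - 3) = -5*(-3) = 15)
(-3*4*(-4) + U)*103 = (-3*4*(-4) + 15)*103 = (-12*(-4) + 15)*103 = (48 + 15)*103 = 63*103 = 6489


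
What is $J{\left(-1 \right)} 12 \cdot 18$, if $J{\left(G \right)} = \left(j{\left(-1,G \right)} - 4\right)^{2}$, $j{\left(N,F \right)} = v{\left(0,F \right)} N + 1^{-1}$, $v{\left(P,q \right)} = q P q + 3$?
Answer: $7776$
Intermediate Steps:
$v{\left(P,q \right)} = 3 + P q^{2}$ ($v{\left(P,q \right)} = P q q + 3 = P q^{2} + 3 = 3 + P q^{2}$)
$j{\left(N,F \right)} = 1 + 3 N$ ($j{\left(N,F \right)} = \left(3 + 0 F^{2}\right) N + 1^{-1} = \left(3 + 0\right) N + 1 = 3 N + 1 = 1 + 3 N$)
$J{\left(G \right)} = 36$ ($J{\left(G \right)} = \left(\left(1 + 3 \left(-1\right)\right) - 4\right)^{2} = \left(\left(1 - 3\right) - 4\right)^{2} = \left(-2 - 4\right)^{2} = \left(-6\right)^{2} = 36$)
$J{\left(-1 \right)} 12 \cdot 18 = 36 \cdot 12 \cdot 18 = 432 \cdot 18 = 7776$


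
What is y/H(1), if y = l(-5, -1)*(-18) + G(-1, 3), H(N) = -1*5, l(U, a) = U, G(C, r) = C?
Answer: -89/5 ≈ -17.800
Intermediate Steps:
H(N) = -5
y = 89 (y = -5*(-18) - 1 = 90 - 1 = 89)
y/H(1) = 89/(-5) = 89*(-⅕) = -89/5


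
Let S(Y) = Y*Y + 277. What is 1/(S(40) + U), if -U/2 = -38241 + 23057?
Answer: 1/32245 ≈ 3.1013e-5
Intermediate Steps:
S(Y) = 277 + Y**2 (S(Y) = Y**2 + 277 = 277 + Y**2)
U = 30368 (U = -2*(-38241 + 23057) = -2*(-15184) = 30368)
1/(S(40) + U) = 1/((277 + 40**2) + 30368) = 1/((277 + 1600) + 30368) = 1/(1877 + 30368) = 1/32245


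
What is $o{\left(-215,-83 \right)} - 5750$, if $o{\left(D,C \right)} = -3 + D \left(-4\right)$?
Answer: $-4893$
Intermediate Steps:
$o{\left(D,C \right)} = -3 - 4 D$
$o{\left(-215,-83 \right)} - 5750 = \left(-3 - -860\right) - 5750 = \left(-3 + 860\right) - 5750 = 857 - 5750 = -4893$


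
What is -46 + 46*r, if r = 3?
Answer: 92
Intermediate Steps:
-46 + 46*r = -46 + 46*3 = -46 + 138 = 92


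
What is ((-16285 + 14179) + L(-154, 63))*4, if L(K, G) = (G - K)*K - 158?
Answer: -142728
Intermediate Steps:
L(K, G) = -158 + K*(G - K) (L(K, G) = K*(G - K) - 158 = -158 + K*(G - K))
((-16285 + 14179) + L(-154, 63))*4 = ((-16285 + 14179) + (-158 - 1*(-154)**2 + 63*(-154)))*4 = (-2106 + (-158 - 1*23716 - 9702))*4 = (-2106 + (-158 - 23716 - 9702))*4 = (-2106 - 33576)*4 = -35682*4 = -142728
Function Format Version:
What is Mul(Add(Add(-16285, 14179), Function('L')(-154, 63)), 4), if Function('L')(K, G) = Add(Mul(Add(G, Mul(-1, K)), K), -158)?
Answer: -142728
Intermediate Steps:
Function('L')(K, G) = Add(-158, Mul(K, Add(G, Mul(-1, K)))) (Function('L')(K, G) = Add(Mul(K, Add(G, Mul(-1, K))), -158) = Add(-158, Mul(K, Add(G, Mul(-1, K)))))
Mul(Add(Add(-16285, 14179), Function('L')(-154, 63)), 4) = Mul(Add(Add(-16285, 14179), Add(-158, Mul(-1, Pow(-154, 2)), Mul(63, -154))), 4) = Mul(Add(-2106, Add(-158, Mul(-1, 23716), -9702)), 4) = Mul(Add(-2106, Add(-158, -23716, -9702)), 4) = Mul(Add(-2106, -33576), 4) = Mul(-35682, 4) = -142728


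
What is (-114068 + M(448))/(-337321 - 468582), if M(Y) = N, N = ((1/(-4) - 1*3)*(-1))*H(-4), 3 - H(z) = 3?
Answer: 114068/805903 ≈ 0.14154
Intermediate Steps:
H(z) = 0 (H(z) = 3 - 1*3 = 3 - 3 = 0)
N = 0 (N = ((1/(-4) - 1*3)*(-1))*0 = ((-1/4 - 3)*(-1))*0 = -13/4*(-1)*0 = (13/4)*0 = 0)
M(Y) = 0
(-114068 + M(448))/(-337321 - 468582) = (-114068 + 0)/(-337321 - 468582) = -114068/(-805903) = -114068*(-1/805903) = 114068/805903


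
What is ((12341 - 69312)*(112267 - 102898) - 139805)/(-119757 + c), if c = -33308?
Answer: 48536464/13915 ≈ 3488.1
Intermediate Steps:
((12341 - 69312)*(112267 - 102898) - 139805)/(-119757 + c) = ((12341 - 69312)*(112267 - 102898) - 139805)/(-119757 - 33308) = (-56971*9369 - 139805)/(-153065) = (-533761299 - 139805)*(-1/153065) = -533901104*(-1/153065) = 48536464/13915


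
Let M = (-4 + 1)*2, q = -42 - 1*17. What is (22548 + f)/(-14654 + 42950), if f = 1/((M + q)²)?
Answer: 95265301/119550600 ≈ 0.79686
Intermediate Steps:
q = -59 (q = -42 - 17 = -59)
M = -6 (M = -3*2 = -6)
f = 1/4225 (f = 1/((-6 - 59)²) = 1/((-65)²) = 1/4225 ≈ 0.00023669)
(22548 + f)/(-14654 + 42950) = (22548 + 1/4225)/(-14654 + 42950) = (95265301/4225)/28296 = (95265301/4225)*(1/28296) = 95265301/119550600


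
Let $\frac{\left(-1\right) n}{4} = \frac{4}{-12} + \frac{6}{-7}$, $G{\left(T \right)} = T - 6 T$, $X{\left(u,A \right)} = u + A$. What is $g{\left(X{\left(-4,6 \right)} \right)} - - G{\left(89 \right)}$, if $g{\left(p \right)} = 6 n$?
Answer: $- \frac{2915}{7} \approx -416.43$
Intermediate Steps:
$X{\left(u,A \right)} = A + u$
$G{\left(T \right)} = - 5 T$
$n = \frac{100}{21}$ ($n = - 4 \left(\frac{4}{-12} + \frac{6}{-7}\right) = - 4 \left(4 \left(- \frac{1}{12}\right) + 6 \left(- \frac{1}{7}\right)\right) = - 4 \left(- \frac{1}{3} - \frac{6}{7}\right) = \left(-4\right) \left(- \frac{25}{21}\right) = \frac{100}{21} \approx 4.7619$)
$g{\left(p \right)} = \frac{200}{7}$ ($g{\left(p \right)} = 6 \cdot \frac{100}{21} = \frac{200}{7}$)
$g{\left(X{\left(-4,6 \right)} \right)} - - G{\left(89 \right)} = \frac{200}{7} - - \left(-5\right) 89 = \frac{200}{7} - \left(-1\right) \left(-445\right) = \frac{200}{7} - 445 = - \frac{2915}{7}$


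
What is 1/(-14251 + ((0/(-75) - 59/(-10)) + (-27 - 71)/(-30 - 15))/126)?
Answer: -11340/161605613 ≈ -7.0171e-5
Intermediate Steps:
1/(-14251 + ((0/(-75) - 59/(-10)) + (-27 - 71)/(-30 - 15))/126) = 1/(-14251 + ((0*(-1/75) - 59*(-⅒)) - 98/(-45))*(1/126)) = 1/(-14251 + ((0 + 59/10) - 98*(-1/45))*(1/126)) = 1/(-14251 + (59/10 + 98/45)*(1/126)) = 1/(-14251 + (727/90)*(1/126)) = 1/(-14251 + 727/11340) = 1/(-161605613/11340) = -11340/161605613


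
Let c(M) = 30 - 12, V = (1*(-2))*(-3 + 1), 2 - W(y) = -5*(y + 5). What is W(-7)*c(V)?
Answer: -144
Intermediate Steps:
W(y) = 27 + 5*y (W(y) = 2 - (-5)*(y + 5) = 2 - (-5)*(5 + y) = 2 - (-25 - 5*y) = 2 + (25 + 5*y) = 27 + 5*y)
V = 4 (V = -2*(-2) = 4)
c(M) = 18
W(-7)*c(V) = (27 + 5*(-7))*18 = (27 - 35)*18 = -8*18 = -144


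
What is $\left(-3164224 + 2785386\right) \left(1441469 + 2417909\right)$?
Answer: $-1462079042764$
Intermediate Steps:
$\left(-3164224 + 2785386\right) \left(1441469 + 2417909\right) = \left(-378838\right) 3859378 = -1462079042764$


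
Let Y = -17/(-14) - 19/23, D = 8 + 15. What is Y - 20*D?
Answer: -147995/322 ≈ -459.61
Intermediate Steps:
D = 23
Y = 125/322 (Y = -17*(-1/14) - 19*1/23 = 17/14 - 19/23 = 125/322 ≈ 0.38820)
Y - 20*D = 125/322 - 20*23 = 125/322 - 460 = -147995/322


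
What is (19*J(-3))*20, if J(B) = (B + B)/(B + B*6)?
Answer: 760/7 ≈ 108.57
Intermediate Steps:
J(B) = 2/7 (J(B) = (2*B)/(B + 6*B) = (2*B)/((7*B)) = (2*B)*(1/(7*B)) = 2/7)
(19*J(-3))*20 = (19*(2/7))*20 = (38/7)*20 = 760/7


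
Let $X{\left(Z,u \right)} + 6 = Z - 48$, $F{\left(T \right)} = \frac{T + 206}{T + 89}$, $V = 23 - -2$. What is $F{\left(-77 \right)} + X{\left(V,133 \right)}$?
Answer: $- \frac{73}{4} \approx -18.25$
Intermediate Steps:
$V = 25$ ($V = 23 + 2 = 25$)
$F{\left(T \right)} = \frac{206 + T}{89 + T}$
$X{\left(Z,u \right)} = -54 + Z$ ($X{\left(Z,u \right)} = -6 + \left(Z - 48\right) = -6 + \left(-48 + Z\right) = -54 + Z$)
$F{\left(-77 \right)} + X{\left(V,133 \right)} = \frac{206 - 77}{89 - 77} + \left(-54 + 25\right) = \frac{1}{12} \cdot 129 - 29 = \frac{43}{4} - 29 = - \frac{73}{4}$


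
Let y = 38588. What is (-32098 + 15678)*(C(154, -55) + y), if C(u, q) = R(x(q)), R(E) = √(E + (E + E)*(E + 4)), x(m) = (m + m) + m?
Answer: -633614960 - 49260*√5885 ≈ -6.3739e+8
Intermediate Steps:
x(m) = 3*m (x(m) = 2*m + m = 3*m)
R(E) = √(E + 2*E*(4 + E)) (R(E) = √(E + (2*E)*(4 + E)) = √(E + 2*E*(4 + E)))
C(u, q) = √3*√(q*(9 + 6*q)) (C(u, q) = √((3*q)*(9 + 2*(3*q))) = √((3*q)*(9 + 6*q)) = √(3*q*(9 + 6*q)) = √3*√(q*(9 + 6*q)))
(-32098 + 15678)*(C(154, -55) + y) = (-32098 + 15678)*(3*√(-55*(3 + 2*(-55))) + 38588) = -16420*(3*√(-55*(3 - 110)) + 38588) = -16420*(3*√(-55*(-107)) + 38588) = -16420*(3*√5885 + 38588) = -16420*(38588 + 3*√5885) = -633614960 - 49260*√5885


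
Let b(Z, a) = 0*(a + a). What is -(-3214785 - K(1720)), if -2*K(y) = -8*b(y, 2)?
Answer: 3214785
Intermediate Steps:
b(Z, a) = 0 (b(Z, a) = 0*(2*a) = 0)
K(y) = 0 (K(y) = -(-4)*0 = -½*0 = 0)
-(-3214785 - K(1720)) = -(-3214785 - 1*0) = -(-3214785 + 0) = -1*(-3214785) = 3214785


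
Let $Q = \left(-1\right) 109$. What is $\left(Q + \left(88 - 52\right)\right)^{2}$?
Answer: $5329$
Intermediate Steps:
$Q = -109$
$\left(Q + \left(88 - 52\right)\right)^{2} = \left(-109 + \left(88 - 52\right)\right)^{2} = \left(-109 + 36\right)^{2} = \left(-73\right)^{2} = 5329$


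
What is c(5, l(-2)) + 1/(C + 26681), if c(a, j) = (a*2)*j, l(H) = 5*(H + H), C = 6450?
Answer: -6626199/33131 ≈ -200.00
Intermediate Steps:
l(H) = 10*H (l(H) = 5*(2*H) = 10*H)
c(a, j) = 2*a*j (c(a, j) = (2*a)*j = 2*a*j)
c(5, l(-2)) + 1/(C + 26681) = 2*5*(10*(-2)) + 1/(6450 + 26681) = 2*5*(-20) + 1/33131 = -200 + 1/33131 = -6626199/33131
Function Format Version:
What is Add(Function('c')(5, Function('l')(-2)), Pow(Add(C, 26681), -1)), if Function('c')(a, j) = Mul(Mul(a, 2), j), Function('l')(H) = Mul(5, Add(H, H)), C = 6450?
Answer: Rational(-6626199, 33131) ≈ -200.00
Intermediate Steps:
Function('l')(H) = Mul(10, H) (Function('l')(H) = Mul(5, Mul(2, H)) = Mul(10, H))
Function('c')(a, j) = Mul(2, a, j) (Function('c')(a, j) = Mul(Mul(2, a), j) = Mul(2, a, j))
Add(Function('c')(5, Function('l')(-2)), Pow(Add(C, 26681), -1)) = Add(Mul(2, 5, Mul(10, -2)), Pow(Add(6450, 26681), -1)) = Add(Mul(2, 5, -20), Pow(33131, -1)) = Add(-200, Rational(1, 33131)) = Rational(-6626199, 33131)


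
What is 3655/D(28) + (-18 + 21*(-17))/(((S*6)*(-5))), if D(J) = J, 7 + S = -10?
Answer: 61785/476 ≈ 129.80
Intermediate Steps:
S = -17 (S = -7 - 10 = -17)
3655/D(28) + (-18 + 21*(-17))/(((S*6)*(-5))) = 3655/28 + (-18 + 21*(-17))/((-17*6*(-5))) = 3655*(1/28) + (-18 - 357)/((-102*(-5))) = 3655/28 - 375/510 = 3655/28 - 375*1/510 = 3655/28 - 25/34 = 61785/476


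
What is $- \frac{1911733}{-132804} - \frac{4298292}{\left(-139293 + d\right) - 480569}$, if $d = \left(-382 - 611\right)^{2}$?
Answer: $\frac{129221401303}{48631098348} \approx 2.6572$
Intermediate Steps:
$d = 986049$ ($d = \left(-993\right)^{2} = 986049$)
$- \frac{1911733}{-132804} - \frac{4298292}{\left(-139293 + d\right) - 480569} = - \frac{1911733}{-132804} - \frac{4298292}{\left(-139293 + 986049\right) - 480569} = \left(-1911733\right) \left(- \frac{1}{132804}\right) - \frac{4298292}{846756 - 480569} = \frac{1911733}{132804} - \frac{4298292}{366187} = \frac{129221401303}{48631098348}$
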